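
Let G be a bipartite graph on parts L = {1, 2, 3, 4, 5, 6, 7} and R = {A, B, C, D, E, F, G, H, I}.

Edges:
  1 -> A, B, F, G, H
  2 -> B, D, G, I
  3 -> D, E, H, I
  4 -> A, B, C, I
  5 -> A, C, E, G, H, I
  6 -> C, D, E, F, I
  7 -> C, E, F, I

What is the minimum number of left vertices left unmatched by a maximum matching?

One maximum matching: 1-A, 2-B, 3-D, 4-I, 5-G, 6-F, 7-E.
All 7 left vertices are matched, so no larger matching exists.
That matches 7 of the 7, leaving 0 unmatched; no matching can do better.

0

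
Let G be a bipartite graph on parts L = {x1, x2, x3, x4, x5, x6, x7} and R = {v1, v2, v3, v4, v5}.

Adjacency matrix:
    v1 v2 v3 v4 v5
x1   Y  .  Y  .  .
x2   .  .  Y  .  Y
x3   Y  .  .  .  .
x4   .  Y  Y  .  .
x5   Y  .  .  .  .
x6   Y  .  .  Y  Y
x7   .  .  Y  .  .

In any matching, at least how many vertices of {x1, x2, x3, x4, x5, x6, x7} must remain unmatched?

For example, pair x1-v3, x2-v5, x3-v1, x4-v2, x6-v4.
The set {x1, x3, x5, x7} has only 2 neighbours ({v1, v3}), so by Hall's theorem at most 5 of the 7 left vertices can be matched.
That matches 5 of the 7, leaving 2 unmatched; no matching can do better.

2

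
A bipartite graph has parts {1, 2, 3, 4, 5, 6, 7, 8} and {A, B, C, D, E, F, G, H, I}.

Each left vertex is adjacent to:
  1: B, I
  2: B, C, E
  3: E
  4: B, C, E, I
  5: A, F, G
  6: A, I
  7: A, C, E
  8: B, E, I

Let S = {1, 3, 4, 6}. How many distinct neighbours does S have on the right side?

5

The union of neighbours of {1, 3, 4, 6} is {A, B, C, E, I}, which has 5 elements.
Since |N(S)| = 5 ≥ |S| = 4, Hall's condition holds for this subset.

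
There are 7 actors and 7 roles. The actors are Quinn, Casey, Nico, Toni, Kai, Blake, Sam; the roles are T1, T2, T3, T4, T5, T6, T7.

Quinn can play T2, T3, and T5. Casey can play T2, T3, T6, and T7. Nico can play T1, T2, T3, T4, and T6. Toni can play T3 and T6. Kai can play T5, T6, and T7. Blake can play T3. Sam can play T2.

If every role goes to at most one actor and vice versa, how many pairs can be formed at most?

6

One maximum matching: Quinn–T2, Casey–T7, Nico–T4, Toni–T6, Kai–T5, Blake–T3.
The set {Quinn, Casey, Toni, Kai, Blake, Sam} has only 5 neighbours ({T2, T3, T5, T6, T7}), so by Hall's theorem at most 6 of the 7 actors can be matched.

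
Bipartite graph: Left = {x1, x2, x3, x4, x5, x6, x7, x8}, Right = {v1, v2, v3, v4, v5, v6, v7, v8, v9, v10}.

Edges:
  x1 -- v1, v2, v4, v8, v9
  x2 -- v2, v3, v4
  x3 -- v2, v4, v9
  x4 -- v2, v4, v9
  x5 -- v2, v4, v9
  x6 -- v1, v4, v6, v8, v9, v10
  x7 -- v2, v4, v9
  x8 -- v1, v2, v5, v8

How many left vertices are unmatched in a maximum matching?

For example, pair x1–v8, x2–v3, x3–v9, x4–v4, x5–v2, x6–v10, x8–v1.
The set {x3, x4, x5, x7} has only 3 neighbours ({v2, v4, v9}), so by Hall's theorem at most 7 of the 8 left vertices can be matched.
That matches 7 of the 8, leaving 1 unmatched; no matching can do better.

1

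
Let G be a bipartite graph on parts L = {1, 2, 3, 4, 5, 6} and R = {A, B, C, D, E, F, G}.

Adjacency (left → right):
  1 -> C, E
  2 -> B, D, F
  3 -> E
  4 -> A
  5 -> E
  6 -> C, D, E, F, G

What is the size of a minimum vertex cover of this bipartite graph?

5

{1, 2, 4, 6, E} is a vertex cover of size 5: every edge has an endpoint in this set.
No smaller cover exists because 1–C, 2–B, 3–E, 4–A, 6–G is a matching of size 5, and a cover must include an endpoint of each of these disjoint edges (König's theorem).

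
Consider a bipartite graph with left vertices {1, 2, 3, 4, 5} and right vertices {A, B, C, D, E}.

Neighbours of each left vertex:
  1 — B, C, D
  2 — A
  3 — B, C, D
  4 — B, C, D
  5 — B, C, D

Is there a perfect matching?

No

The set {1, 3, 4, 5} has only 3 neighbours ({B, C, D}), so by Hall's theorem at most 4 of the 5 left vertices can be matched.
Hence no matching covers every left vertex.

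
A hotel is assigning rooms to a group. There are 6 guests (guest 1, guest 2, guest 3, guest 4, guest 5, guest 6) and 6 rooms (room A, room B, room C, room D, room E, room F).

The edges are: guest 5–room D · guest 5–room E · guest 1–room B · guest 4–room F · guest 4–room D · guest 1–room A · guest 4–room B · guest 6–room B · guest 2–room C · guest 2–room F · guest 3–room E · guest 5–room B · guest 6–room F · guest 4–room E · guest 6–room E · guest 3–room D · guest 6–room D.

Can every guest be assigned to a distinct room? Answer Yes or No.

A valid assignment of size 6: guest 1-room A, guest 2-room C, guest 3-room D, guest 4-room E, guest 5-room B, guest 6-room F.
All 6 guests are covered.

Yes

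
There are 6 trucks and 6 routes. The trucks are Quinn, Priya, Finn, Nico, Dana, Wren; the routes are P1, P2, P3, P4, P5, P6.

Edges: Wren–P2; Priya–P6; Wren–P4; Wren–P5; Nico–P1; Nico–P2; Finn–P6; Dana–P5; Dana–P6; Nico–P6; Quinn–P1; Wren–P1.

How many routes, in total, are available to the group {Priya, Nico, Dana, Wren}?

5

The union of neighbours of {Priya, Nico, Dana, Wren} is {P1, P2, P4, P5, P6}, which has 5 elements.
Since |N(S)| = 5 ≥ |S| = 4, Hall's condition holds for this subset.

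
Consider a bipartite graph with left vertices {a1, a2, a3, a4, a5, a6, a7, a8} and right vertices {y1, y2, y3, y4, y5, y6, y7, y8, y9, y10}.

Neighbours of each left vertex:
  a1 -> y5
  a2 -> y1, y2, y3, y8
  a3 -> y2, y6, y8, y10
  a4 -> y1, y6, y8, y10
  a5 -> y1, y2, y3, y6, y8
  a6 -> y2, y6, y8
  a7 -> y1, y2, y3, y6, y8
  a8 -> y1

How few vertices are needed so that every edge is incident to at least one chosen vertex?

{a1, y1, y2, y3, y6, y8, y10} is a vertex cover of size 7: every edge has an endpoint in this set.
No smaller cover exists because a1–y5, a2–y1, a3–y2, a4–y10, a5–y3, a6–y8, a7–y6 is a matching of size 7, and a cover must include an endpoint of each of these disjoint edges (König's theorem).

7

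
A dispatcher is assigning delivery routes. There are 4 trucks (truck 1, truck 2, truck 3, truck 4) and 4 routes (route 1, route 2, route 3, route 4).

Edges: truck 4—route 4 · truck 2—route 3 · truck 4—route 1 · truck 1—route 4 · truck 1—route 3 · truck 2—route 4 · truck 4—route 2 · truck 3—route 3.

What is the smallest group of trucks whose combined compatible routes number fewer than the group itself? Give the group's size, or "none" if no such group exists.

3

Take S = {truck 1, truck 2, truck 3}. Its neighbourhood is {route 3, route 4}, so |N(S)| = 2 < |S| = 3.
Every subset of size less than 3 has at least as many neighbours as members, so 3 is the minimum.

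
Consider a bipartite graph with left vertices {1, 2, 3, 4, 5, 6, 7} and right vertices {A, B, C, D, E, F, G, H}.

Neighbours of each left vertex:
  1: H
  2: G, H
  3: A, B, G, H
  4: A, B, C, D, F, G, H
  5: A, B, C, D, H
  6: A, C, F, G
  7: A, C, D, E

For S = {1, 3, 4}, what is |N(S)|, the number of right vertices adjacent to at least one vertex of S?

The union of neighbours of {1, 3, 4} is {A, B, C, D, F, G, H}, which has 7 elements.
Since |N(S)| = 7 ≥ |S| = 3, Hall's condition holds for this subset.

7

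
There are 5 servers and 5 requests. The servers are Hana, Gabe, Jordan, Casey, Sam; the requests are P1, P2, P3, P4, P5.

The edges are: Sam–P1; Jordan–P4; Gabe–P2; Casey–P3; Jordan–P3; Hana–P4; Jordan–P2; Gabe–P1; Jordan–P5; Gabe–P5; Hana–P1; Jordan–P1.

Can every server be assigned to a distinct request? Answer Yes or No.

Yes

For example, pair Hana-P4, Gabe-P5, Jordan-P2, Casey-P3, Sam-P1.
Every server is matched, so this is a perfect matching.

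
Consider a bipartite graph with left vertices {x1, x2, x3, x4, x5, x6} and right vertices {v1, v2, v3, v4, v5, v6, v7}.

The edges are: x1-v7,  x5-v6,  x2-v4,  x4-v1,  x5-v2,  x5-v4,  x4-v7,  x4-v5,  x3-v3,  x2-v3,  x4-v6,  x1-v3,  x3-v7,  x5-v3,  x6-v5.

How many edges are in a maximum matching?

One maximum matching: x1–v3, x2–v4, x3–v7, x4–v6, x5–v2, x6–v5.
All 6 left vertices are matched, so no larger matching exists.

6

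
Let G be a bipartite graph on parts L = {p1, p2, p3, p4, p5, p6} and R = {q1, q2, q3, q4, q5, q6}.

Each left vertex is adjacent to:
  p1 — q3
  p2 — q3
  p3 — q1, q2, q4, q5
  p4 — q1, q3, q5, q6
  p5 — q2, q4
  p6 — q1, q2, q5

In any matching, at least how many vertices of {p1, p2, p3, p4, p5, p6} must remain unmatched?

A valid assignment of size 5: p1→q3, p3→q5, p4→q6, p5→q4, p6→q2.
The set {p1, p2} has only 1 neighbour ({q3}), so by Hall's theorem at most 5 of the 6 left vertices can be matched.
That matches 5 of the 6, leaving 1 unmatched; no matching can do better.

1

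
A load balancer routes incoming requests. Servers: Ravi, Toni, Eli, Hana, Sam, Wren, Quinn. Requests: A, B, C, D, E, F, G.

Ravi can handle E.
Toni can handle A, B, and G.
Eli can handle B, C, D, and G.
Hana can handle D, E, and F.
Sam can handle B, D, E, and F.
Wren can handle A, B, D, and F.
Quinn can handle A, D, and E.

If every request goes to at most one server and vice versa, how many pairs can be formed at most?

7

One maximum matching: Ravi–E, Toni–G, Eli–C, Hana–F, Sam–B, Wren–A, Quinn–D.
All 7 servers are matched, so no larger matching exists.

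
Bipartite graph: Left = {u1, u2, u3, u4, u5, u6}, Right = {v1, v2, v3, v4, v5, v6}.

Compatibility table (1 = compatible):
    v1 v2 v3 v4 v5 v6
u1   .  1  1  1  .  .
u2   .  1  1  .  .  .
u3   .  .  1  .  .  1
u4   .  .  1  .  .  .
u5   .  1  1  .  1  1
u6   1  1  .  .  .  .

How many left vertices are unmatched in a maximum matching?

One maximum matching: u1→v4, u2→v2, u3→v6, u4→v3, u5→v5, u6→v1.
All 6 left vertices are matched, so no larger matching exists.
That matches 6 of the 6, leaving 0 unmatched; no matching can do better.

0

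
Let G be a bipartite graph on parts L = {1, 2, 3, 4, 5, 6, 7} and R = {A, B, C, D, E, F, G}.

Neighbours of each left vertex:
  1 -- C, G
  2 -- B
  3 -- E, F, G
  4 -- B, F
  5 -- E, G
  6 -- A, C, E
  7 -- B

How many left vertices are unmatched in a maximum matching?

For example, pair 1-C, 2-B, 3-G, 4-F, 5-E, 6-A.
The set {2, 7} has only 1 neighbour ({B}), so by Hall's theorem at most 6 of the 7 left vertices can be matched.
That matches 6 of the 7, leaving 1 unmatched; no matching can do better.

1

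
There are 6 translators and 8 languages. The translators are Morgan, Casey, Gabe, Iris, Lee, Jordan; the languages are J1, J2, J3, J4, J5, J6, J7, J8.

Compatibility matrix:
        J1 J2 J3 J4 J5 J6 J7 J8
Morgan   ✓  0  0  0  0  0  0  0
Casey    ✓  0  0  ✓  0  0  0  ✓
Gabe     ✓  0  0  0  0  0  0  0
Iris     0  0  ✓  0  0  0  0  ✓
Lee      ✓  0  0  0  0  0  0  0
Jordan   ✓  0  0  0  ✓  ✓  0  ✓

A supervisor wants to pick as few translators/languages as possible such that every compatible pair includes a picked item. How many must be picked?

4

{Casey, Iris, Jordan, J1} is a vertex cover of size 4: every edge has an endpoint in this set.
No smaller cover exists because Morgan–J1, Casey–J8, Iris–J3, Jordan–J6 is a matching of size 4, and a cover must include an endpoint of each of these disjoint edges (König's theorem).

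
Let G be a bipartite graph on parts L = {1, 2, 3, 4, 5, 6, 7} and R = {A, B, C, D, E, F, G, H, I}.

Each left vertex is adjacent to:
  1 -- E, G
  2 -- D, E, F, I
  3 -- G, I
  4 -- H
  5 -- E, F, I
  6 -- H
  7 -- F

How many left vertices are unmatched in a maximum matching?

1

One maximum matching: 1–G, 2–D, 3–I, 4–H, 5–E, 7–F.
The set {4, 6} has only 1 neighbour ({H}), so by Hall's theorem at most 6 of the 7 left vertices can be matched.
That matches 6 of the 7, leaving 1 unmatched; no matching can do better.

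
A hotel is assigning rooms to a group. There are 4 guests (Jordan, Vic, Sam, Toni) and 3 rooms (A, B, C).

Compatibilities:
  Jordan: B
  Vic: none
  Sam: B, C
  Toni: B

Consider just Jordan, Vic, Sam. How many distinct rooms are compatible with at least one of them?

The union of neighbours of {Jordan, Vic, Sam} is {B, C}, which has 2 elements.
Since |N(S)| = 2 < |S| = 3, Hall's condition fails for this subset.

2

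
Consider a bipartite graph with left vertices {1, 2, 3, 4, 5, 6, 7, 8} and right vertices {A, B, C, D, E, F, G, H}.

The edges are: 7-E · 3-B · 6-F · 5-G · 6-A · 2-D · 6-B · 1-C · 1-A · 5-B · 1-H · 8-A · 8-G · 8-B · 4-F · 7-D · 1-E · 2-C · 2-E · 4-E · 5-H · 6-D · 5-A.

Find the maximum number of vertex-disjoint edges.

One maximum matching: 1–E, 2–C, 3–B, 4–F, 5–H, 6–A, 7–D, 8–G.
This saturates every left vertex, so 8 is the maximum.

8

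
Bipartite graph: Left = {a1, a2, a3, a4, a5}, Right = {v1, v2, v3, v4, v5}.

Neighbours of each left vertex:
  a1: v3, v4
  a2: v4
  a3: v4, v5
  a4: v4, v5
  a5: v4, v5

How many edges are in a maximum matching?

For example, pair a1–v3, a2–v4, a3–v5.
The set {a2, a3, a4, a5} has only 2 neighbours ({v4, v5}), so by Hall's theorem at most 3 of the 5 left vertices can be matched.

3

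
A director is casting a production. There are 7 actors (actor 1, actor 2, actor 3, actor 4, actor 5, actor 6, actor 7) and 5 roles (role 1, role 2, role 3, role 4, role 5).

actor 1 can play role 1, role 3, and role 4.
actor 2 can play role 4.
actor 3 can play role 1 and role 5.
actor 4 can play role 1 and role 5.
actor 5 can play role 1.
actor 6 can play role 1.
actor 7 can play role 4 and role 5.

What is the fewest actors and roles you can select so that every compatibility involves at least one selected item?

4

A maximum matching has 4 edges (e.g. actor 1–role 3, actor 2–role 4, actor 3–role 1, actor 4–role 5).
By König's theorem the minimum vertex cover has the same size. One such cover is {actor 1, role 1, role 4, role 5}.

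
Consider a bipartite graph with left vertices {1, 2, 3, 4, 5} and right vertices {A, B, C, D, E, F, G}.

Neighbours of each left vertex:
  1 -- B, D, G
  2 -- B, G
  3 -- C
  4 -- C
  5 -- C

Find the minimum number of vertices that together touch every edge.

3

The 3 edges 1–G, 2–B, 3–C form a matching, so any vertex cover needs at least 3 vertices (one per matched edge).
Conversely {1, 2, C} meets every edge and has exactly 3 vertices, so 3 is optimal.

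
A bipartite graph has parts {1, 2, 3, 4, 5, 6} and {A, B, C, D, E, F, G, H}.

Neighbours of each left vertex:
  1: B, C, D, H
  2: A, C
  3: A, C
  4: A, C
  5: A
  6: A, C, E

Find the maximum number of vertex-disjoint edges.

One maximum matching: 1→B, 2→A, 3→C, 6→E.
The set {2, 3, 4, 5} has only 2 neighbours ({A, C}), so by Hall's theorem at most 4 of the 6 left vertices can be matched.

4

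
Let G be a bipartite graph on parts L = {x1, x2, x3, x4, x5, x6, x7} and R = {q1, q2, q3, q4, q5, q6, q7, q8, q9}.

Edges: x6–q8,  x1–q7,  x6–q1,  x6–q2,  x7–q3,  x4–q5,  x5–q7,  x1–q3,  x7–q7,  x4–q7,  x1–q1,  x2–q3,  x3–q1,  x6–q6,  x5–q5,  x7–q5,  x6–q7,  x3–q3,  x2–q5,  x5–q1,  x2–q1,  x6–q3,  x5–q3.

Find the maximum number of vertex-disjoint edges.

5

For example, pair x1→q3, x2→q5, x3→q1, x4→q7, x6→q6.
The set {x1, x2, x3, x4, x5, x7} has only 4 neighbours ({q1, q3, q5, q7}), so by Hall's theorem at most 5 of the 7 left vertices can be matched.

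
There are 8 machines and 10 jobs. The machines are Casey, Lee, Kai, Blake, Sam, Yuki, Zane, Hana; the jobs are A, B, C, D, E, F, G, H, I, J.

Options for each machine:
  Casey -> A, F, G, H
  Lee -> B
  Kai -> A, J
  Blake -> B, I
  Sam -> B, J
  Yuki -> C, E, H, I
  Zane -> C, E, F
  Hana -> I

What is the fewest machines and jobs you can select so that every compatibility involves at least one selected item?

7

A maximum matching has 7 edges (e.g. Casey–F, Lee–B, Kai–A, Blake–I, Sam–J, Yuki–C, Zane–E).
By König's theorem the minimum vertex cover has the same size. One such cover is {Casey, Kai, Sam, Yuki, Zane, B, I}.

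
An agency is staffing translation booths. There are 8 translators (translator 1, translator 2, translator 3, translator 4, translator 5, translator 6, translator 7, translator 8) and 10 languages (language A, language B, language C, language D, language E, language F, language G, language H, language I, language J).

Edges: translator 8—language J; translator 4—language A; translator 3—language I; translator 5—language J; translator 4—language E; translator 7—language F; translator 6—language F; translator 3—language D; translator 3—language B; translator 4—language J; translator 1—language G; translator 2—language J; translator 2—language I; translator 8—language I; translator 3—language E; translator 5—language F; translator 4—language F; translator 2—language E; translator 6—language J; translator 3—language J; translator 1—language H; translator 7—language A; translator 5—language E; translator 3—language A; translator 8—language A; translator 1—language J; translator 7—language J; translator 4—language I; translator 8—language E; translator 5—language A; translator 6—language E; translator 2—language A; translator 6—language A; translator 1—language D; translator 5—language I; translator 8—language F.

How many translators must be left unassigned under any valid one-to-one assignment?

1

For example, pair translator 1→language G, translator 2→language E, translator 3→language D, translator 4→language I, translator 5→language A, translator 6→language F, translator 7→language J.
The set {translator 2, translator 4, translator 5, translator 6, translator 7, translator 8} has only 5 neighbours ({language A, language E, language F, language I, language J}), so by Hall's theorem at most 7 of the 8 translators can be matched.
That matches 7 of the 8, leaving 1 unmatched; no matching can do better.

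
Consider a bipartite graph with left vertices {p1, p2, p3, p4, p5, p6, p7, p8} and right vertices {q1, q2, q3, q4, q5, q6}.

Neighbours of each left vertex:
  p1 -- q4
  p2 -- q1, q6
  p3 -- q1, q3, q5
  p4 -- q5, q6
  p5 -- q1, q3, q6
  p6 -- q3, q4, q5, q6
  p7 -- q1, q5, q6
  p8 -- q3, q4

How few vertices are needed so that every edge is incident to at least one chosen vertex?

The 5 edges p1–q4, p2–q1, p3–q3, p4–q5, p5–q6 form a matching, so any vertex cover needs at least 5 vertices (one per matched edge).
Conversely {q1, q3, q4, q5, q6} meets every edge and has exactly 5 vertices, so 5 is optimal.

5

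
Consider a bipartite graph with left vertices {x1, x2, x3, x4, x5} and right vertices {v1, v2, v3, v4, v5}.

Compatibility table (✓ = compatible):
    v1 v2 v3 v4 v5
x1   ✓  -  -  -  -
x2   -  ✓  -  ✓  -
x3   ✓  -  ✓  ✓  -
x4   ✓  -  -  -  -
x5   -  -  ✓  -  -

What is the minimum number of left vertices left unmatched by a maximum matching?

For example, pair x1–v1, x2–v2, x3–v4, x5–v3.
The set {x1, x4} has only 1 neighbour ({v1}), so by Hall's theorem at most 4 of the 5 left vertices can be matched.
That matches 4 of the 5, leaving 1 unmatched; no matching can do better.

1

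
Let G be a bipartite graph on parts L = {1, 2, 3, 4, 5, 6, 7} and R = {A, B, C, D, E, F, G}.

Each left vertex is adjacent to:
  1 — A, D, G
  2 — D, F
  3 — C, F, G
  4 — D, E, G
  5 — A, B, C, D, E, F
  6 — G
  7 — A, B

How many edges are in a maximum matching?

7

For example, pair 1–D, 2–F, 3–C, 4–E, 5–A, 6–G, 7–B.
This saturates every left vertex, so 7 is the maximum.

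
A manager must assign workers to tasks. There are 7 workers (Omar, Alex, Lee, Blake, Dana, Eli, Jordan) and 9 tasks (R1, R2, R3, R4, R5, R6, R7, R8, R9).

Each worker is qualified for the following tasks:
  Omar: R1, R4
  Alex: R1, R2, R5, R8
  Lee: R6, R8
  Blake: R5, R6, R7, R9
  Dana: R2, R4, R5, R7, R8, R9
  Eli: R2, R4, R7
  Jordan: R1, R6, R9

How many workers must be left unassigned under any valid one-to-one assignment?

One maximum matching: Omar-R4, Alex-R8, Lee-R6, Blake-R5, Dana-R2, Eli-R7, Jordan-R9.
This saturates every worker, so 7 is the maximum.
That matches 7 of the 7, leaving 0 unmatched; no matching can do better.

0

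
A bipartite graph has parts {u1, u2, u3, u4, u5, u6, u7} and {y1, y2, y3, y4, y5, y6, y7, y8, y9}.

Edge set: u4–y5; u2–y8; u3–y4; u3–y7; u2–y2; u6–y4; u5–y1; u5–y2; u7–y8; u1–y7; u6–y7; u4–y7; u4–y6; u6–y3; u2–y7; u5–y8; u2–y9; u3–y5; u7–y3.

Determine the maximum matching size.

7

A valid assignment of size 7: u1–y7, u2–y8, u3–y5, u4–y6, u5–y1, u6–y4, u7–y3.
All 7 left vertices are matched, so no larger matching exists.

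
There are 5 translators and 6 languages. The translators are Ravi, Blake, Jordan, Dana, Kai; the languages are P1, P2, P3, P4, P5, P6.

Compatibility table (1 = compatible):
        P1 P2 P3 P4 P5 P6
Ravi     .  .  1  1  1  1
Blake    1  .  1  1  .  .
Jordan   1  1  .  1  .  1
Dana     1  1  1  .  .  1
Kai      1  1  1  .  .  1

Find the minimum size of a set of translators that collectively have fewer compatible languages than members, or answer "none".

none

A matching saturating every translator exists, for instance Ravi→P5, Blake→P3, Jordan→P4, Dana→P6, Kai→P1.
By Hall's marriage theorem, this means |N(S)| ≥ |S| for every subset S, so no violating subset exists.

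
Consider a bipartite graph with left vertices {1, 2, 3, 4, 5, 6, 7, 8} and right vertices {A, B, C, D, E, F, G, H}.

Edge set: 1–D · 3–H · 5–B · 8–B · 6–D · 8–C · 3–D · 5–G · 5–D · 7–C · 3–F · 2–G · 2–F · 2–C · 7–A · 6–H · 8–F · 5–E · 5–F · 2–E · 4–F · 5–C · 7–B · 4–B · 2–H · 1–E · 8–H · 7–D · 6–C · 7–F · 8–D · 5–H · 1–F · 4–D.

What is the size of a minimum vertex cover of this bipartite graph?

8

The 8 edges 1–D, 2–E, 3–F, 4–B, 5–G, 6–C, 7–A, 8–H form a matching, so any vertex cover needs at least 8 vertices (one per matched edge).
Conversely {1, 2, 3, 4, 5, 6, 7, 8} meets every edge and has exactly 8 vertices, so 8 is optimal.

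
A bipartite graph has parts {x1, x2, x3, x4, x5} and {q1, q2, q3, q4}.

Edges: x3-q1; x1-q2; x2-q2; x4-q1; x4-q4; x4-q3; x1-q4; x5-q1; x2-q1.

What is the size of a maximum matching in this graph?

4

For example, pair x1–q4, x2–q2, x3–q1, x4–q3.
The set {x3, x5} has only 1 neighbour ({q1}), so by Hall's theorem at most 4 of the 5 left vertices can be matched.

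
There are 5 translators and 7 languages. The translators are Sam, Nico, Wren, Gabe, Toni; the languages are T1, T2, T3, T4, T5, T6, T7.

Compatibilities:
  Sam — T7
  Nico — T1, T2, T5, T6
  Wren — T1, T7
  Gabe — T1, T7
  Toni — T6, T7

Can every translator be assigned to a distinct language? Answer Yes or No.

No

The set {Sam, Wren, Gabe} has only 2 neighbours ({T1, T7}), so by Hall's theorem at most 4 of the 5 translators can be matched.
Hence no matching covers every translator.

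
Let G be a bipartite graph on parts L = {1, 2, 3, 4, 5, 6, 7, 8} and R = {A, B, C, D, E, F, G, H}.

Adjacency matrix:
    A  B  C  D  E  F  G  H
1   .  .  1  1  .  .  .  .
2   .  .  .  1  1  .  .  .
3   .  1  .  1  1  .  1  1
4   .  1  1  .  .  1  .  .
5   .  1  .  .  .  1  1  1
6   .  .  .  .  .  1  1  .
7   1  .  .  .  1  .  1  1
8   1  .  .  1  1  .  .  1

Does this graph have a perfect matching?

Yes

A valid assignment of size 8: 1→C, 2→D, 3→G, 4→B, 5→H, 6→F, 7→A, 8→E.
Every left vertex is matched, so this is a perfect matching.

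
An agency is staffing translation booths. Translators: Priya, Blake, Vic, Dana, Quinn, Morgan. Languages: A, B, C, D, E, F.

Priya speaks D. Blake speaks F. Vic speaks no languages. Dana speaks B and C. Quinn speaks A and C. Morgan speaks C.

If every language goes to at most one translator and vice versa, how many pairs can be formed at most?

5

One maximum matching: Priya→D, Blake→F, Dana→B, Quinn→A, Morgan→C.
The set {Vic} has only 0 neighbours (∅), so by Hall's theorem at most 5 of the 6 translators can be matched.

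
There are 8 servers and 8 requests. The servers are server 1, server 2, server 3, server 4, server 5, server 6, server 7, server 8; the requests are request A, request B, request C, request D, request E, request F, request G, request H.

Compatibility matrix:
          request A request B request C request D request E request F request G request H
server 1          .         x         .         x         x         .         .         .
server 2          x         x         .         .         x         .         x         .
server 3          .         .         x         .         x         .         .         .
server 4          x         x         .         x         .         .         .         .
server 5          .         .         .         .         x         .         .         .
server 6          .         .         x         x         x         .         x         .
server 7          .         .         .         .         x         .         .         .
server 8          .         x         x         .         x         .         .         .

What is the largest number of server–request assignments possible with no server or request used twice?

For example, pair server 1-request B, server 2-request A, server 3-request C, server 4-request D, server 5-request E, server 6-request G.
The set {server 1, server 2, server 3, server 4, server 5, server 6, server 7, server 8} has only 6 neighbours ({request A, request B, request C, request D, request E, request G}), so by Hall's theorem at most 6 of the 8 servers can be matched.

6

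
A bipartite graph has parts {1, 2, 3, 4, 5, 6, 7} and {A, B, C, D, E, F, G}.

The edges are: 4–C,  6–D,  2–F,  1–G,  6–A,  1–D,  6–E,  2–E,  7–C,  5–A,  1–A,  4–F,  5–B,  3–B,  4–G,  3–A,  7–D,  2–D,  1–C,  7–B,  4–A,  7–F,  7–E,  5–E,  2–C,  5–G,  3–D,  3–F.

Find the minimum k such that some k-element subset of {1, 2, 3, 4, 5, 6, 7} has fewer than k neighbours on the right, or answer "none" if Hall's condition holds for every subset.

A matching saturating every left vertex exists, for instance 1→G, 2→C, 3→F, 4→A, 5→B, 6→D, 7→E.
By Hall's marriage theorem, this means |N(S)| ≥ |S| for every subset S, so no violating subset exists.

none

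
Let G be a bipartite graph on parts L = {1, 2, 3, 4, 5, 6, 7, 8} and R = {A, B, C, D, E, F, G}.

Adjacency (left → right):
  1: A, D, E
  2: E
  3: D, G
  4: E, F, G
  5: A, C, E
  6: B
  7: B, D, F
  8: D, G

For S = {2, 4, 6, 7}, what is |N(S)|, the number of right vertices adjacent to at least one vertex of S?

5

The union of neighbours of {2, 4, 6, 7} is {B, D, E, F, G}, which has 5 elements.
Since |N(S)| = 5 ≥ |S| = 4, Hall's condition holds for this subset.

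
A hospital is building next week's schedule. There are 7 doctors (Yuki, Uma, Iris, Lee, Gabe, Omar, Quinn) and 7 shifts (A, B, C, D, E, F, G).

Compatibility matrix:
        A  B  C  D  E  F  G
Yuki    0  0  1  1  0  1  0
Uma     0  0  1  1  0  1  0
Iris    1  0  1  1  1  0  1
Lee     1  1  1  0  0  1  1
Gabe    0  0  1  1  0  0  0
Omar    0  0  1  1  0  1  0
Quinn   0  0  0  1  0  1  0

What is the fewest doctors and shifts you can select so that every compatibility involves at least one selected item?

{Iris, Lee, C, D, F} is a vertex cover of size 5: every edge has an endpoint in this set.
No smaller cover exists because Yuki–F, Uma–D, Iris–A, Lee–G, Gabe–C is a matching of size 5, and a cover must include an endpoint of each of these disjoint edges (König's theorem).

5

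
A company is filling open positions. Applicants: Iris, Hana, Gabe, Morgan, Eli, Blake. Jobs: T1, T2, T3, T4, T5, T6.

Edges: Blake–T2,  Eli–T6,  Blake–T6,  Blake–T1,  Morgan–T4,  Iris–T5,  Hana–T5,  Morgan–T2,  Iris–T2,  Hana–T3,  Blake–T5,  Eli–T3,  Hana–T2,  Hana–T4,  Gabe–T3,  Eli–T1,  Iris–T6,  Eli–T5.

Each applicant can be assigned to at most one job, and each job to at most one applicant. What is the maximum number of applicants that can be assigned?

For example, pair Iris-T6, Hana-T5, Gabe-T3, Morgan-T4, Eli-T1, Blake-T2.
This saturates every applicant, so 6 is the maximum.

6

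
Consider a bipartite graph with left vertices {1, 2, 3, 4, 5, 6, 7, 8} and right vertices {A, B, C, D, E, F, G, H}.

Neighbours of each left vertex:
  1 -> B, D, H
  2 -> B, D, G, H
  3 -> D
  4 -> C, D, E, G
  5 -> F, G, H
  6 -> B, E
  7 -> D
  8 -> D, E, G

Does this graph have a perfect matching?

No

The set {3, 7} has only 1 neighbour ({D}), so by Hall's theorem at most 7 of the 8 left vertices can be matched.
Hence no matching covers every left vertex.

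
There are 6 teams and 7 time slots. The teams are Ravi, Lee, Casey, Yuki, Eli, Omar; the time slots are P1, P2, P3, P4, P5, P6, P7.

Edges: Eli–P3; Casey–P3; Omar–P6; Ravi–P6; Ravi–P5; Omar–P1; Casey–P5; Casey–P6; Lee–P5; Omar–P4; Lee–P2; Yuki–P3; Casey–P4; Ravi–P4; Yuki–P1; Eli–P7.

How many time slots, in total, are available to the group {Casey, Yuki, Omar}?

5

The union of neighbours of {Casey, Yuki, Omar} is {P1, P3, P4, P5, P6}, which has 5 elements.
Since |N(S)| = 5 ≥ |S| = 3, Hall's condition holds for this subset.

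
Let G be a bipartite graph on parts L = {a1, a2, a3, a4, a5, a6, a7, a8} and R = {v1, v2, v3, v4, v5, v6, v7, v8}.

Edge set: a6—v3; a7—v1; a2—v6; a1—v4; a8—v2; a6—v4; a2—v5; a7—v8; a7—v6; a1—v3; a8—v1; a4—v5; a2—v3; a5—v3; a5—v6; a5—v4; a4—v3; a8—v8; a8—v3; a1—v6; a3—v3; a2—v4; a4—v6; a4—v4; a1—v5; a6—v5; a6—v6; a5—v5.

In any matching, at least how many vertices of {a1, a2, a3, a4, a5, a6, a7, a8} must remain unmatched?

One maximum matching: a1→v5, a2→v4, a3→v3, a4→v6, a7→v1, a8→v2.
The set {a1, a2, a3, a4, a5, a6} has only 4 neighbours ({v3, v4, v5, v6}), so by Hall's theorem at most 6 of the 8 left vertices can be matched.
That matches 6 of the 8, leaving 2 unmatched; no matching can do better.

2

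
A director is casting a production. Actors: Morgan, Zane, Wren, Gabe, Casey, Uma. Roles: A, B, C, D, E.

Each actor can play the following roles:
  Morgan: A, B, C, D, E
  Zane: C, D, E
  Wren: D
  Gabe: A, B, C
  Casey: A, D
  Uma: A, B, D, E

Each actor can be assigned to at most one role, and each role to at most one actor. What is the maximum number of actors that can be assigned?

5

For example, pair Morgan–E, Zane–C, Wren–D, Gabe–B, Casey–A.
The set {Morgan, Zane, Wren, Gabe, Casey, Uma} has only 5 neighbours ({A, B, C, D, E}), so by Hall's theorem at most 5 of the 6 actors can be matched.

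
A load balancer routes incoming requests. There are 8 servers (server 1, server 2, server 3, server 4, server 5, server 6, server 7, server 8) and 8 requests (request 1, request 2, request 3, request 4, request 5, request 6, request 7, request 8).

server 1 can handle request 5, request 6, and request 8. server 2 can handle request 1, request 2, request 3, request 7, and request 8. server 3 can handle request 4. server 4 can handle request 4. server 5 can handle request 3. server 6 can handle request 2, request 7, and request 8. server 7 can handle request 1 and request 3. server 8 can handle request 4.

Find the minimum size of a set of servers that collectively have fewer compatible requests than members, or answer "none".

Take S = {server 3, server 4}. Its neighbourhood is {request 4}, so |N(S)| = 1 < |S| = 2.
No single vertex violates Hall's condition since each has at least one neighbour, so 2 is the minimum.

2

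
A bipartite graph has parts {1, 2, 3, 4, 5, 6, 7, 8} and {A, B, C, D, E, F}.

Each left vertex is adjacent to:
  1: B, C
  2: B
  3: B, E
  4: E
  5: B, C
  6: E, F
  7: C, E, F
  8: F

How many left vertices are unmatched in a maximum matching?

4

For example, pair 1–C, 2–B, 3–E, 6–F.
The set {1, 2, 3, 4, 5, 6, 7, 8} has only 4 neighbours ({B, C, E, F}), so by Hall's theorem at most 4 of the 8 left vertices can be matched.
That matches 4 of the 8, leaving 4 unmatched; no matching can do better.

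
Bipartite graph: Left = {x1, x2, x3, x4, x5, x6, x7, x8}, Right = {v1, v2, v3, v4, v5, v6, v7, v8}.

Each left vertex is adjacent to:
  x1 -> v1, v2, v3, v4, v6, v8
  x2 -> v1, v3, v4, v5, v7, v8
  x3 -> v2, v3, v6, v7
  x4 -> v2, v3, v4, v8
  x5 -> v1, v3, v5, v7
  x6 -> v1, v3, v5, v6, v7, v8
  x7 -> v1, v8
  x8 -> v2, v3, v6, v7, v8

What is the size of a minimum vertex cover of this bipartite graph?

A maximum matching has 8 edges (e.g. x1–v2, x2–v5, x3–v7, x4–v4, x5–v1, x6–v6, x7–v8, x8–v3).
By König's theorem the minimum vertex cover has the same size. One such cover is {x1, x2, x3, x4, x5, x6, x7, x8}.

8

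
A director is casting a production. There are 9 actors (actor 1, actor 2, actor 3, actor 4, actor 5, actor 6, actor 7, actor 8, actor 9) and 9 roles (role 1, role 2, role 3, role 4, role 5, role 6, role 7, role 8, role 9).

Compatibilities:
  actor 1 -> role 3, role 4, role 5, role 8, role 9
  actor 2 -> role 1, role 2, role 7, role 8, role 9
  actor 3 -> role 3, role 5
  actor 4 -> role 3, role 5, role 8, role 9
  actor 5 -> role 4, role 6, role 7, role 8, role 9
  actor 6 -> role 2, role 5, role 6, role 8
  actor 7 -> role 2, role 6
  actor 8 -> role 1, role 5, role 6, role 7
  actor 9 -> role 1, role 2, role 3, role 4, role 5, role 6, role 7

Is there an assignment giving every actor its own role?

Yes

One maximum matching: actor 1–role 4, actor 2–role 1, actor 3–role 3, actor 4–role 8, actor 5–role 9, actor 6–role 2, actor 7–role 6, actor 8–role 5, actor 9–role 7.
Every actor is matched, so this is a perfect matching.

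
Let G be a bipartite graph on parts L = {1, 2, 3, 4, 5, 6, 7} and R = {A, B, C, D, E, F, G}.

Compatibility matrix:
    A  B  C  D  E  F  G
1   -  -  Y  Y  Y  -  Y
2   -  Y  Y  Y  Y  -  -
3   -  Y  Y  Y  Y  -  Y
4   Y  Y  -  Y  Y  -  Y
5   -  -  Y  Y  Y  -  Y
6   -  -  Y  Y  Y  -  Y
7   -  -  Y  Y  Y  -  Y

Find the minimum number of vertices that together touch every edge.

6

A maximum matching has 6 edges (e.g. 1–D, 2–B, 3–G, 4–A, 5–C, 6–E).
By König's theorem the minimum vertex cover has the same size. One such cover is {4, B, C, D, E, G}.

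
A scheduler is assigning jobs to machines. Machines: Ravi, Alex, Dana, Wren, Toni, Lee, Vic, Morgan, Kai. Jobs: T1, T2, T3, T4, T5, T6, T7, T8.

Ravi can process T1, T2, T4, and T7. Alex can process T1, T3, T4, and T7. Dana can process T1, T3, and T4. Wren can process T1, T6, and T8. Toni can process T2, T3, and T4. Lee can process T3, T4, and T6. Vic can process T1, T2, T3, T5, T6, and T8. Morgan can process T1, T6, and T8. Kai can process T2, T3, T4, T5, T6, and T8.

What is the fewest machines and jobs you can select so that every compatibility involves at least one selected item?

The 8 edges Ravi–T7, Alex–T1, Dana–T3, Wren–T6, Toni–T2, Lee–T4, Vic–T5, Morgan–T8 form a matching, so any vertex cover needs at least 8 vertices (one per matched edge).
Conversely {T1, T2, T3, T4, T5, T6, T7, T8} meets every edge and has exactly 8 vertices, so 8 is optimal.

8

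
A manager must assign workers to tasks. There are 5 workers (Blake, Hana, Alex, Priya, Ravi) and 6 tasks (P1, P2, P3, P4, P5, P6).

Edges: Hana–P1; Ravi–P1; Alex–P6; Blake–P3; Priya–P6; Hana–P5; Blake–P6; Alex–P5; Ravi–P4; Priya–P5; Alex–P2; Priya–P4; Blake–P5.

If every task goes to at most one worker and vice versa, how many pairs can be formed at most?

For example, pair Blake–P3, Hana–P5, Alex–P2, Priya–P6, Ravi–P1.
All 5 workers are matched, so no larger matching exists.

5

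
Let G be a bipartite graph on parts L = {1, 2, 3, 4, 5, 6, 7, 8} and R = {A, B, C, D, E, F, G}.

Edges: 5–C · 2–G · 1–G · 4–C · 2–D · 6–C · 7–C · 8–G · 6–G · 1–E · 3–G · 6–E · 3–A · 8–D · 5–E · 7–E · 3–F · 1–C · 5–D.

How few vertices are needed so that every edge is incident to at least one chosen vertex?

{3, C, D, E, G} is a vertex cover of size 5: every edge has an endpoint in this set.
No smaller cover exists because 1–G, 2–D, 3–F, 4–C, 5–E is a matching of size 5, and a cover must include an endpoint of each of these disjoint edges (König's theorem).

5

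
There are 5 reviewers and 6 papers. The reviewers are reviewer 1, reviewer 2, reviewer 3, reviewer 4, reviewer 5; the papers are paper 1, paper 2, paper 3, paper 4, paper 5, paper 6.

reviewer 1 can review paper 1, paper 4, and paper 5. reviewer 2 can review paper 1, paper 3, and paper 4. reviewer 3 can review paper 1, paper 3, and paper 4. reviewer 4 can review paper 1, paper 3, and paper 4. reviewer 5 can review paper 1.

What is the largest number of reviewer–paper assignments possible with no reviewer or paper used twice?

4

A valid assignment of size 4: reviewer 1-paper 5, reviewer 2-paper 3, reviewer 3-paper 1, reviewer 4-paper 4.
The set {reviewer 2, reviewer 3, reviewer 4, reviewer 5} has only 3 neighbours ({paper 1, paper 3, paper 4}), so by Hall's theorem at most 4 of the 5 reviewers can be matched.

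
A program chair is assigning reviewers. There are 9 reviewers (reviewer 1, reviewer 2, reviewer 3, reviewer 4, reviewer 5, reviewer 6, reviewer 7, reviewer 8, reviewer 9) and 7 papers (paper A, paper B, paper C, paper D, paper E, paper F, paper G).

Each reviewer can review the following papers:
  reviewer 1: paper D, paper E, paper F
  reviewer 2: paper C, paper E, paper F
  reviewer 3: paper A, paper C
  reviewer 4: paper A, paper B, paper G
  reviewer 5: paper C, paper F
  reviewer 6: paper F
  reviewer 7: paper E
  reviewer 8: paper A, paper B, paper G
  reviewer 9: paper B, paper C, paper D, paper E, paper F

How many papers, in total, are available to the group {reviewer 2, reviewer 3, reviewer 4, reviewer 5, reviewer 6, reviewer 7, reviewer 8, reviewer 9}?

The union of neighbours of {reviewer 2, reviewer 3, reviewer 4, reviewer 5, reviewer 6, reviewer 7, reviewer 8, reviewer 9} is {paper A, paper B, paper C, paper D, paper E, paper F, paper G}, which has 7 elements.
Since |N(S)| = 7 < |S| = 8, Hall's condition fails for this subset.

7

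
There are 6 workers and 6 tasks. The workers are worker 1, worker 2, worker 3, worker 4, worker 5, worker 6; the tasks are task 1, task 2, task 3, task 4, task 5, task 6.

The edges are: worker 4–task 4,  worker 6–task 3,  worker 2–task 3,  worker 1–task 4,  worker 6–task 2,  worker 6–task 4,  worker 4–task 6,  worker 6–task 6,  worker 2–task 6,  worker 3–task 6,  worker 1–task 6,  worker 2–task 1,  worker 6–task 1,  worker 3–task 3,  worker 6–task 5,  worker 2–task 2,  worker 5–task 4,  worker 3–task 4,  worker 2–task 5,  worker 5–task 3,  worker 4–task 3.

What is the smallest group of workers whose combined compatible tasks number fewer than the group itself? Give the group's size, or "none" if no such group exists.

4

Take S = {worker 1, worker 3, worker 4, worker 5}. Its neighbourhood is {task 3, task 4, task 6}, so |N(S)| = 3 < |S| = 4.
Every subset of size less than 4 has at least as many neighbours as members, so 4 is the minimum.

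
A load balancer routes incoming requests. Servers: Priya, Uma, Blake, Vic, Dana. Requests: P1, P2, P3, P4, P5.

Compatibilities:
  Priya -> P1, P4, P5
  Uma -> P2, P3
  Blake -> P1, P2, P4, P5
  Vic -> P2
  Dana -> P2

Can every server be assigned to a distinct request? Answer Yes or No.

No

The set {Vic, Dana} has only 1 neighbour ({P2}), so by Hall's theorem at most 4 of the 5 servers can be matched.
Hence no matching covers every server.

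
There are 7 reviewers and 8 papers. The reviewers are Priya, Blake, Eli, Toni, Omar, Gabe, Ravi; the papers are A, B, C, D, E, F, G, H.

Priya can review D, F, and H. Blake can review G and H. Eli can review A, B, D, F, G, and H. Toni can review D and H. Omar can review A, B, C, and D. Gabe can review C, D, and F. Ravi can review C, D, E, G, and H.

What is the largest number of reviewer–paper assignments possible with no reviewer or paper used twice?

7

One maximum matching: Priya-F, Blake-H, Eli-A, Toni-D, Omar-B, Gabe-C, Ravi-G.
All 7 reviewers are matched, so no larger matching exists.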